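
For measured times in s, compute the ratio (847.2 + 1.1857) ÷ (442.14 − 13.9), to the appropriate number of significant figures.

1.981

847.2 + 1.1857 = 848.3857, limited to 1 d.p. → 4 s.f.; 442.14 − 13.9 = 428.24, limited to 1 d.p. → 4 s.f.
Carrying full precision, 848.3857 ÷ 428.24 = 1.98109868298…; keep min(4, 4) = 4 s.f.
Rounded to 4 significant figures: 1.981.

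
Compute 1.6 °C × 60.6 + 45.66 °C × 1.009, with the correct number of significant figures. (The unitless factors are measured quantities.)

143 °C

1.6 × 60.6 = 96.96 → 97 °C (2 s.f., last digit at the 10^0 place).
45.66 × 1.009 = 46.07094 → 46.07 °C (4 s.f., last digit at the 10^-2 place).
Sum: 143.03094 °C; keep the coarser place, 10^0.
Result: 143 °C.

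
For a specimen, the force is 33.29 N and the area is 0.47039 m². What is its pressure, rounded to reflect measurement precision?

70.77 Pa

pressure = 33.29 N ÷ 0.47039 m² = 70.77106231… Pa.
33.29 has 4 significant figures; 0.47039 has 5.
Division/multiplication keeps the fewest: 4 significant figures.
Rounded: 70.77 Pa.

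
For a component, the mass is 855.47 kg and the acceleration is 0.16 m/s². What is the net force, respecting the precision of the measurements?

net force = 855.47 kg × 0.16 m/s² = 136.8752 N.
855.47 has 5 significant figures; 0.16 has 2.
Division/multiplication keeps the fewest: 2 significant figures.
Rounded: 1.4 × 10^2 N.

1.4 × 10^2 N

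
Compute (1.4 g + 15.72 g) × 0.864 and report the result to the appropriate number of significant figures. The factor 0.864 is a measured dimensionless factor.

14.8 g

1.4 g + 15.72 g = 17.12 g; the sum is limited to 1 decimal place (3 s.f.).
Carrying full precision, 17.12 × 0.864 = 14.79168 g; 0.864 has 3 s.f., so the result keeps min(3, 3) = 3 s.f.
Rounded to 3 significant figures: 14.8 g.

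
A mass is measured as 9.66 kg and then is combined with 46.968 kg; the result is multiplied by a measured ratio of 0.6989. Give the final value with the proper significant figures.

9.66 kg + 46.968 kg = 56.628 kg; the sum is limited to 2 decimal places (4 s.f.).
Carrying full precision, 56.628 × 0.6989 = 39.5773092 kg; 0.6989 has 4 s.f., so the result keeps min(4, 4) = 4 s.f.
Rounded to 4 significant figures: 39.58 kg.

39.58 kg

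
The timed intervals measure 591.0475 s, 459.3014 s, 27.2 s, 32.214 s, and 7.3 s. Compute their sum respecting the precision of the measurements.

591.0475 s + 459.3014 s + 27.2 s + 32.214 s + 7.3 s = 1117.0629 s.
Addition/subtraction keeps the fewest decimal places: 591.0475 → 4 decimal places, 459.3014 → 4 decimal places, 27.2 → 1 decimal place, 32.214 → 3 decimal places, 7.3 → 1 decimal place; limit is 1.
Rounded to 1 decimal place: 1.1171 × 10^3 s.

1.1171 × 10^3 s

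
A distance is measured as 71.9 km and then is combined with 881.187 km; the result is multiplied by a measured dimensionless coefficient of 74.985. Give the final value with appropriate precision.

7.147 × 10^4 km

71.9 km + 881.187 km = 953.087 km; the sum is limited to 1 decimal place (4 s.f.).
Carrying full precision, 953.087 × 74.985 = 71467.228695 km; 74.985 has 5 s.f., so the result keeps min(4, 5) = 4 s.f.
Rounded to 4 significant figures: 7.147 × 10^4 km.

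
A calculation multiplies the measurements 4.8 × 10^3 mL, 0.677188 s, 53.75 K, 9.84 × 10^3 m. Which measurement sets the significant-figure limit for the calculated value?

4.8 × 10^3 mL → 2 s.f.; 0.677188 s → 6 s.f.; 53.75 K → 4 s.f.; 9.84 × 10^3 m → 3 s.f.
The fewest is 2 significant figures, from 4.8 × 10^3 mL.

4.8 × 10^3 mL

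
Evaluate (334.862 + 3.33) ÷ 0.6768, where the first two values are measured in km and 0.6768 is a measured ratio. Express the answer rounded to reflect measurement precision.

334.862 km + 3.33 km = 338.192 km; the sum is limited to 2 decimal places (5 s.f.).
Carrying full precision, 338.192 ÷ 0.6768 = 499.692671395… km; 0.6768 has 4 s.f., so the result keeps min(5, 4) = 4 s.f.
Rounded to 4 significant figures: 499.7 km.

499.7 km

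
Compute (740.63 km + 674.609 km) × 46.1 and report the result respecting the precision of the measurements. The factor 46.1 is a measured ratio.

6.52 × 10^4 km

740.63 km + 674.609 km = 1415.239 km; the sum is limited to 2 decimal places (6 s.f.).
Carrying full precision, 1415.239 × 46.1 = 65242.5179 km; 46.1 has 3 s.f., so the result keeps min(6, 3) = 3 s.f.
Rounded to 3 significant figures: 6.52 × 10^4 km.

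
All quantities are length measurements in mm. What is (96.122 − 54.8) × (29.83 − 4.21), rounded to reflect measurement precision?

1.06 × 10³ mm²

96.122 − 54.8 = 41.322, limited to 1 d.p. → 3 s.f.; 29.83 − 4.21 = 25.62, limited to 2 d.p. → 4 s.f.
Carrying full precision, 41.322 × 25.62 = 1058.66964; keep min(3, 4) = 3 s.f.
Rounded to 3 significant figures: 1.06 × 10³ mm².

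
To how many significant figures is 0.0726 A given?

3

0.0726: leading zeros are not significant.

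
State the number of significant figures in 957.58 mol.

5

957.58: every digit is nonzero and significant.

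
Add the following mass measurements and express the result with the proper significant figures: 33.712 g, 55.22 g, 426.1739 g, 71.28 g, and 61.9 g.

33.712 g + 55.22 g + 426.1739 g + 71.28 g + 61.9 g = 648.2859 g.
Addition/subtraction keeps the fewest decimal places: 33.712 → 3 decimal places, 55.22 → 2 decimal places, 426.1739 → 4 decimal places, 71.28 → 2 decimal places, 61.9 → 1 decimal place; limit is 1.
Rounded to 1 decimal place: 648.3 g.

648.3 g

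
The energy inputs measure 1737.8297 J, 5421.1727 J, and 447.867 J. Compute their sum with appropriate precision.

1737.8297 J + 5421.1727 J + 447.867 J = 7606.8694 J.
Addition/subtraction keeps the fewest decimal places: 1737.8297 → 4 decimal places, 5421.1727 → 4 decimal places, 447.867 → 3 decimal places; limit is 3.
Rounded to 3 decimal places: 7606.869 J.

7606.869 J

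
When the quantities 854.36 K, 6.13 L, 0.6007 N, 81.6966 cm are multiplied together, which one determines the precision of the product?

854.36 K → 5 s.f.; 6.13 L → 3 s.f.; 0.6007 N → 4 s.f.; 81.6966 cm → 6 s.f.
The fewest is 3 significant figures, from 6.13 L.

6.13 L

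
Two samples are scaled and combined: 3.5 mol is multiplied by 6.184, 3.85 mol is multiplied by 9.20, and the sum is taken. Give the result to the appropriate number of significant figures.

57 mol

3.5 × 6.184 = 21.644 → 22 mol (2 s.f., last digit at the 10^0 place).
3.85 × 9.20 = 35.42 → 35.4 mol (3 s.f., last digit at the 10^-1 place).
Sum: 57.064 mol; keep the coarser place, 10^0.
Result: 57 mol.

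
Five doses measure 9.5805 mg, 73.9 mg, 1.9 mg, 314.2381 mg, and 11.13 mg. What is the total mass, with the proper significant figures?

9.5805 mg + 73.9 mg + 1.9 mg + 314.2381 mg + 11.13 mg = 410.7486 mg.
Addition/subtraction keeps the fewest decimal places: 9.5805 → 4 decimal places, 73.9 → 1 decimal place, 1.9 → 1 decimal place, 314.2381 → 4 decimal places, 11.13 → 2 decimal places; limit is 1.
Rounded to 1 decimal place: 4.107 × 10^2 mg.

4.107 × 10^2 mg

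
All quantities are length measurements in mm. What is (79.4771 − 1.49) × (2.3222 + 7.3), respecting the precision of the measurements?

7.5 × 10^2 mm²

79.4771 − 1.49 = 77.9871, limited to 2 d.p. → 4 s.f.; 2.3222 + 7.3 = 9.6222, limited to 1 d.p. → 2 s.f.
Carrying full precision, 77.9871 × 9.6222 = 750.40747362; keep min(4, 2) = 2 s.f.
Rounded to 2 significant figures: 7.5 × 10^2 mm².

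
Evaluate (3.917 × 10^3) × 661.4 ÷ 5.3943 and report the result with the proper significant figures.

(3.917 × 10^3) × 661.4 ÷ 5.3943 = 480266.911369…
Multiplication/division keeps the fewest significant figures: 3.917 × 10^3 → 4 s.f., 661.4 → 4 s.f., 5.3943 → 5 s.f.; limit is 4.
Rounded to 4 significant figures: 4.803 × 10^5.

4.803 × 10^5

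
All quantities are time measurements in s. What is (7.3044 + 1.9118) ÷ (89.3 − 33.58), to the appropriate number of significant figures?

7.3044 + 1.9118 = 9.2162, limited to 4 d.p. → 5 s.f.; 89.3 − 33.58 = 55.72, limited to 1 d.p. → 3 s.f.
Carrying full precision, 9.2162 ÷ 55.72 = 0.16540201005…; keep min(5, 3) = 3 s.f.
Rounded to 3 significant figures: 0.165.

0.165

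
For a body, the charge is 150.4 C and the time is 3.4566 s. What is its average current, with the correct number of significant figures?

43.51 A

average current = 150.4 C ÷ 3.4566 s = 43.5109645316… A.
150.4 has 4 significant figures; 3.4566 has 5.
Division/multiplication keeps the fewest: 4 significant figures.
Rounded: 43.51 A.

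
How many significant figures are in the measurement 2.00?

2.00: trailing zeros after a decimal point are significant.

3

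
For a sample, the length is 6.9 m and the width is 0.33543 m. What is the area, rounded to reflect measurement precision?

area = 6.9 m × 0.33543 m = 2.314467 m².
6.9 has 2 significant figures; 0.33543 has 5.
Division/multiplication keeps the fewest: 2 significant figures.
Rounded: 2.3 m².

2.3 m²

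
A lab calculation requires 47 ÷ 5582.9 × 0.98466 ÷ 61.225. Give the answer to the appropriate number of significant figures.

1.4 × 10⁻⁴

47 ÷ 5582.9 × 0.98466 ÷ 61.225 = 0.000135392781702…
Multiplication/division keeps the fewest significant figures: 47 → 2 s.f., 5582.9 → 5 s.f., 0.98466 → 5 s.f., 61.225 → 5 s.f.; limit is 2.
Rounded to 2 significant figures: 1.4 × 10⁻⁴.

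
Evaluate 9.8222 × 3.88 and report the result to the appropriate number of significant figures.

9.8222 × 3.88 = 38.110136
Multiplication/division keeps the fewest significant figures: 9.8222 → 5 s.f., 3.88 → 3 s.f.; limit is 3.
Rounded to 3 significant figures: 38.1.

38.1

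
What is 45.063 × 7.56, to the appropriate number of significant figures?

45.063 × 7.56 = 340.67628
Multiplication/division keeps the fewest significant figures: 45.063 → 5 s.f., 7.56 → 3 s.f.; limit is 3.
Rounded to 3 significant figures: 341.

341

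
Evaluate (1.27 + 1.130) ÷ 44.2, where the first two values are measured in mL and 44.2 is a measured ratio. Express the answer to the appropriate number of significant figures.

0.0543 mL

1.27 mL + 1.130 mL = 2.400 mL; the sum is limited to 2 decimal places (3 s.f.).
Carrying full precision, 2.400 ÷ 44.2 = 0.0542986425339… mL; 44.2 has 3 s.f., so the result keeps min(3, 3) = 3 s.f.
Rounded to 3 significant figures: 0.0543 mL.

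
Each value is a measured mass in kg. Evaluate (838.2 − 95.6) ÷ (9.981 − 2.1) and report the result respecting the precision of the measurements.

94

838.2 − 95.6 = 742.6, limited to 1 d.p. → 4 s.f.; 9.981 − 2.1 = 7.881, limited to 1 d.p. → 2 s.f.
Carrying full precision, 742.6 ÷ 7.881 = 94.2266209872…; keep min(4, 2) = 2 s.f.
Rounded to 2 significant figures: 94.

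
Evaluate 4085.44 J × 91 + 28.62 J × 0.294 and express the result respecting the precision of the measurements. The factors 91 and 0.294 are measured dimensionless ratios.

4085.44 × 91 = 371775.04 → 3.7 × 10^5 J (2 s.f., last digit at the 10^4 place).
28.62 × 0.294 = 8.41428 → 8.41 J (3 s.f., last digit at the 10^-2 place).
Sum: 371783.45428 J; keep the coarser place, 10^4.
Result: 3.7 × 10^5 J.

3.7 × 10^5 J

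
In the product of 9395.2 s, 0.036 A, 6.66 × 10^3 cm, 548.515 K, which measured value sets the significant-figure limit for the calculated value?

9395.2 s → 5 s.f.; 0.036 A → 2 s.f.; 6.66 × 10^3 cm → 3 s.f.; 548.515 K → 6 s.f.
The fewest is 2 significant figures, from 0.036 A.

0.036 A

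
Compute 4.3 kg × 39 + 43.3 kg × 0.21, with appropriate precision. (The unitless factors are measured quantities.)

4.3 × 39 = 167.7 → 1.7 × 10² kg (2 s.f., last digit at the 10^1 place).
43.3 × 0.21 = 9.093 → 9.1 kg (2 s.f., last digit at the 10^-1 place).
Sum: 176.793 kg; keep the coarser place, 10^1.
Result: 1.8 × 10² kg.

1.8 × 10² kg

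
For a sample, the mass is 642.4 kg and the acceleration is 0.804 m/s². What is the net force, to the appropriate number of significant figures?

net force = 642.4 kg × 0.804 m/s² = 516.4896 N.
642.4 has 4 significant figures; 0.804 has 3.
Division/multiplication keeps the fewest: 3 significant figures.
Rounded: 516 N.

516 N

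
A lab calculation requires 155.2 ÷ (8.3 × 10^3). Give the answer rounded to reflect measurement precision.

155.2 ÷ (8.3 × 10^3) = 0.0186987951807…
Multiplication/division keeps the fewest significant figures: 155.2 → 4 s.f., 8.3 × 10^3 → 2 s.f.; limit is 2.
Rounded to 2 significant figures: 0.019.

0.019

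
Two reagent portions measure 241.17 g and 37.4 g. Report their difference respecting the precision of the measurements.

241.17 g − 37.4 g = 203.77 g.
Addition/subtraction keeps the fewest decimal places: 241.17 → 2 decimal places, 37.4 → 1 decimal place; limit is 1.
Rounded to 1 decimal place: 203.8 g.

203.8 g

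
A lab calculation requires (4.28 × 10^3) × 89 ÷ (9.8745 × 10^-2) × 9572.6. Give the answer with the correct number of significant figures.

3.7 × 10^10

(4.28 × 10^3) × 89 ÷ (9.8745 × 10^-2) × 9572.6 = 3.69273866221 × 10^10…
Multiplication/division keeps the fewest significant figures: 4.28 × 10^3 → 3 s.f., 89 → 2 s.f., 9.8745 × 10^-2 → 5 s.f., 9572.6 → 5 s.f.; limit is 2.
Rounded to 2 significant figures: 3.7 × 10^10.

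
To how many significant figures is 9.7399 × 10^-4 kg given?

5

9.7399 × 10^-4: in scientific notation every digit of the coefficient is significant.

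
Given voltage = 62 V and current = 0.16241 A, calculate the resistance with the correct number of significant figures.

resistance = 62 V ÷ 0.16241 A = 381.749892248… Ω.
62 has 2 significant figures; 0.16241 has 5.
Division/multiplication keeps the fewest: 2 significant figures.
Rounded: 3.8 × 10^2 Ω.

3.8 × 10^2 Ω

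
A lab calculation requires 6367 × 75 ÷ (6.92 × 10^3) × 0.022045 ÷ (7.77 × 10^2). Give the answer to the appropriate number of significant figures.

0.0020

6367 × 75 ÷ (6.92 × 10^3) × 0.022045 ÷ (7.77 × 10^2) = 0.0019578485923…
Multiplication/division keeps the fewest significant figures: 6367 → 4 s.f., 75 → 2 s.f., 6.92 × 10^3 → 3 s.f., 0.022045 → 5 s.f., 7.77 × 10^2 → 3 s.f.; limit is 2.
Rounded to 2 significant figures: 0.0020.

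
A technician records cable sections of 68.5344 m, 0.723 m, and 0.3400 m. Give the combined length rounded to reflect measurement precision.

69.597 m

68.5344 m + 0.723 m + 0.3400 m = 69.5974 m.
Addition/subtraction keeps the fewest decimal places: 68.5344 → 4 decimal places, 0.723 → 3 decimal places, 0.3400 → 4 decimal places; limit is 3.
Rounded to 3 decimal places: 69.597 m.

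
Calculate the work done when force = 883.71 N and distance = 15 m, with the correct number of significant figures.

1.3 × 10^4 J

work done = 883.71 N × 15 m = 13255.65 J.
883.71 has 5 significant figures; 15 has 2.
Division/multiplication keeps the fewest: 2 significant figures.
Rounded: 1.3 × 10^4 J.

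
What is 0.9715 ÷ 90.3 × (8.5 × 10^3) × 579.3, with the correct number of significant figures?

5.3 × 10^4

0.9715 ÷ 90.3 × (8.5 × 10^3) × 579.3 = 52975.7981728…
Multiplication/division keeps the fewest significant figures: 0.9715 → 4 s.f., 90.3 → 3 s.f., 8.5 × 10^3 → 2 s.f., 579.3 → 4 s.f.; limit is 2.
Rounded to 2 significant figures: 5.3 × 10^4.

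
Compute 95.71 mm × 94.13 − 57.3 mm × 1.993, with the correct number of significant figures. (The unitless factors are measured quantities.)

95.71 × 94.13 = 9009.1823 → 9009 mm (4 s.f., last digit at the 10^0 place).
57.3 × 1.993 = 114.1989 → 114 mm (3 s.f., last digit at the 10^0 place).
Difference: 8894.9834 mm; keep the coarser place, 10^0.
Result: 8895 mm.

8895 mm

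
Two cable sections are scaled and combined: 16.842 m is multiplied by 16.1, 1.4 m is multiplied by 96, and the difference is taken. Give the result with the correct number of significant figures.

1.4 × 10^2 m

16.842 × 16.1 = 271.1562 → 271 m (3 s.f., last digit at the 10^0 place).
1.4 × 96 = 134.4 → 1.3 × 10^2 m (2 s.f., last digit at the 10^1 place).
Difference: 136.7562 m; keep the coarser place, 10^1.
Result: 1.4 × 10^2 m.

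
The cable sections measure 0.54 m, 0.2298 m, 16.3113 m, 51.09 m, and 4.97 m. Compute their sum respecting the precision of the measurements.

0.54 m + 0.2298 m + 16.3113 m + 51.09 m + 4.97 m = 73.1411 m.
Addition/subtraction keeps the fewest decimal places: 0.54 → 2 decimal places, 0.2298 → 4 decimal places, 16.3113 → 4 decimal places, 51.09 → 2 decimal places, 4.97 → 2 decimal places; limit is 2.
Rounded to 2 decimal places: 73.14 m.

73.14 m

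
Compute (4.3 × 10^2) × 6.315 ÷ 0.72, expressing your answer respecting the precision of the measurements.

(4.3 × 10^2) × 6.315 ÷ 0.72 = 3771.45833333…
Multiplication/division keeps the fewest significant figures: 4.3 × 10^2 → 2 s.f., 6.315 → 4 s.f., 0.72 → 2 s.f.; limit is 2.
Rounded to 2 significant figures: 3.8 × 10^3.

3.8 × 10^3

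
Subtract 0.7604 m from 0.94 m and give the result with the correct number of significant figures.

0.94 m − 0.7604 m = 0.1796 m.
Addition/subtraction keeps the fewest decimal places: 0.94 → 2 decimal places, 0.7604 → 4 decimal places; limit is 2.
Rounded to 2 decimal places: 0.18 m.

0.18 m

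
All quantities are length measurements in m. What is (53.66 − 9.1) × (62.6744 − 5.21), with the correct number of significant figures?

2.56 × 10³ m²

53.66 − 9.1 = 44.56, limited to 1 d.p. → 3 s.f.; 62.6744 − 5.21 = 57.4644, limited to 2 d.p. → 4 s.f.
Carrying full precision, 44.56 × 57.4644 = 2560.613664; keep min(3, 4) = 3 s.f.
Rounded to 3 significant figures: 2.56 × 10³ m².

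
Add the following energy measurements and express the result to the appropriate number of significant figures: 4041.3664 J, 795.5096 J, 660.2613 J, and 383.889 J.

5881.026 J

4041.3664 J + 795.5096 J + 660.2613 J + 383.889 J = 5881.0263 J.
Addition/subtraction keeps the fewest decimal places: 4041.3664 → 4 decimal places, 795.5096 → 4 decimal places, 660.2613 → 4 decimal places, 383.889 → 3 decimal places; limit is 3.
Rounded to 3 decimal places: 5881.026 J.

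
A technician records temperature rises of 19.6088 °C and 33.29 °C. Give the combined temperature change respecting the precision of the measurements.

19.6088 °C + 33.29 °C = 52.8988 °C.
Addition/subtraction keeps the fewest decimal places: 19.6088 → 4 decimal places, 33.29 → 2 decimal places; limit is 2.
Rounded to 2 decimal places: 52.90 °C.

52.90 °C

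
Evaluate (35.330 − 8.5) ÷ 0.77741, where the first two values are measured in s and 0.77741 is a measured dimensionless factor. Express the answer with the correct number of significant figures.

34.5 s

35.330 s − 8.5 s = 26.830 s; the difference is limited to 1 decimal place (3 s.f.).
Carrying full precision, 26.830 ÷ 0.77741 = 34.5120335473… s; 0.77741 has 5 s.f., so the result keeps min(3, 5) = 3 s.f.
Rounded to 3 significant figures: 34.5 s.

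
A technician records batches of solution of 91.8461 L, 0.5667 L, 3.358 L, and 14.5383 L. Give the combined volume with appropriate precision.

91.8461 L + 0.5667 L + 3.358 L + 14.5383 L = 110.3091 L.
Addition/subtraction keeps the fewest decimal places: 91.8461 → 4 decimal places, 0.5667 → 4 decimal places, 3.358 → 3 decimal places, 14.5383 → 4 decimal places; limit is 3.
Rounded to 3 decimal places: 110.309 L.

110.309 L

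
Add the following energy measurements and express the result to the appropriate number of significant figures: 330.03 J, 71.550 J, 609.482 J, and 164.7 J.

1175.8 J

330.03 J + 71.550 J + 609.482 J + 164.7 J = 1175.762 J.
Addition/subtraction keeps the fewest decimal places: 330.03 → 2 decimal places, 71.550 → 3 decimal places, 609.482 → 3 decimal places, 164.7 → 1 decimal place; limit is 1.
Rounded to 1 decimal place: 1175.8 J.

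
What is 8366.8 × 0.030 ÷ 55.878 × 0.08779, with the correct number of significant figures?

0.39

8366.8 × 0.030 ÷ 55.878 × 0.08779 = 0.394352717706…
Multiplication/division keeps the fewest significant figures: 8366.8 → 5 s.f., 0.030 → 2 s.f., 55.878 → 5 s.f., 0.08779 → 4 s.f.; limit is 2.
Rounded to 2 significant figures: 0.39.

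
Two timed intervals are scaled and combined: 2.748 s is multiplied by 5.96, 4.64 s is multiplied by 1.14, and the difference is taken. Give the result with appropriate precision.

2.748 × 5.96 = 16.37808 → 16.4 s (3 s.f., last digit at the 10^-1 place).
4.64 × 1.14 = 5.2896 → 5.29 s (3 s.f., last digit at the 10^-2 place).
Difference: 11.08848 s; keep the coarser place, 10^-1.
Result: 11.1 s.

11.1 s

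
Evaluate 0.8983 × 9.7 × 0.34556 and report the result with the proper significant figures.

0.8983 × 9.7 × 0.34556 = 3.0110405156
Multiplication/division keeps the fewest significant figures: 0.8983 → 4 s.f., 9.7 → 2 s.f., 0.34556 → 5 s.f.; limit is 2.
Rounded to 2 significant figures: 3.0.

3.0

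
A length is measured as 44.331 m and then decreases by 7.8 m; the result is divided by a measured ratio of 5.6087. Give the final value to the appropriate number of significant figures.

44.331 m − 7.8 m = 36.531 m; the difference is limited to 1 decimal place (3 s.f.).
Carrying full precision, 36.531 ÷ 5.6087 = 6.51327402072… m; 5.6087 has 5 s.f., so the result keeps min(3, 5) = 3 s.f.
Rounded to 3 significant figures: 6.51 m.

6.51 m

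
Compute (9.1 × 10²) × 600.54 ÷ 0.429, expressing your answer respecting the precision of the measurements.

(9.1 × 10²) × 600.54 ÷ 0.429 = 1273872.72727…
Multiplication/division keeps the fewest significant figures: 9.1 × 10² → 2 s.f., 600.54 → 5 s.f., 0.429 → 3 s.f.; limit is 2.
Rounded to 2 significant figures: 1.3 × 10⁶.

1.3 × 10⁶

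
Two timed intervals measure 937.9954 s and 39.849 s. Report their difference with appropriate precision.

8.98146 × 10^2 s

937.9954 s − 39.849 s = 898.1464 s.
Addition/subtraction keeps the fewest decimal places: 937.9954 → 4 decimal places, 39.849 → 3 decimal places; limit is 3.
Rounded to 3 decimal places: 8.98146 × 10^2 s.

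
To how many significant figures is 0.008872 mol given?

0.008872: leading zeros are not significant.

4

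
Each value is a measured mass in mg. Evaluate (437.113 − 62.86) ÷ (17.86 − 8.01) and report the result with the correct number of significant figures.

38.0

437.113 − 62.86 = 374.253, limited to 2 d.p. → 5 s.f.; 17.86 − 8.01 = 9.85, limited to 2 d.p. → 3 s.f.
Carrying full precision, 374.253 ÷ 9.85 = 37.9952284264…; keep min(5, 3) = 3 s.f.
Rounded to 3 significant figures: 38.0.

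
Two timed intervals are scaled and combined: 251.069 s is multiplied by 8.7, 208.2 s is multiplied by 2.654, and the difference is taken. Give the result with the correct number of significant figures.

1.6 × 10^3 s

251.069 × 8.7 = 2184.3003 → 2.2 × 10^3 s (2 s.f., last digit at the 10^2 place).
208.2 × 2.654 = 552.5628 → 5.526 × 10^2 s (4 s.f., last digit at the 10^-1 place).
Difference: 1631.7375 s; keep the coarser place, 10^2.
Result: 1.6 × 10^3 s.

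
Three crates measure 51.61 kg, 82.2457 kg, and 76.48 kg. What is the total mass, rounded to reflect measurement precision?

210.34 kg

51.61 kg + 82.2457 kg + 76.48 kg = 210.3357 kg.
Addition/subtraction keeps the fewest decimal places: 51.61 → 2 decimal places, 82.2457 → 4 decimal places, 76.48 → 2 decimal places; limit is 2.
Rounded to 2 decimal places: 210.34 kg.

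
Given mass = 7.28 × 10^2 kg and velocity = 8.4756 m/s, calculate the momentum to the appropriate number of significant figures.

6.17 × 10^3 kg·m/s

momentum = 7.28 × 10^2 kg × 8.4756 m/s = 6170.2368 kg·m/s.
7.28 × 10^2 has 3 significant figures; 8.4756 has 5.
Division/multiplication keeps the fewest: 3 significant figures.
Rounded: 6.17 × 10^3 kg·m/s.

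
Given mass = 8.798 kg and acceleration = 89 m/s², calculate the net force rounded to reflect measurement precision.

net force = 8.798 kg × 89 m/s² = 783.022 N.
8.798 has 4 significant figures; 89 has 2.
Division/multiplication keeps the fewest: 2 significant figures.
Rounded: 7.8 × 10^2 N.

7.8 × 10^2 N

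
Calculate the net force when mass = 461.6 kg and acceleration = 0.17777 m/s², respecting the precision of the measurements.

net force = 461.6 kg × 0.17777 m/s² = 82.058632 N.
461.6 has 4 significant figures; 0.17777 has 5.
Division/multiplication keeps the fewest: 4 significant figures.
Rounded: 82.06 N.

82.06 N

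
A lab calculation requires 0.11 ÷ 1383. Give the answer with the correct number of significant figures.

8.0 × 10^-5

0.11 ÷ 1383 = 0.0000795372378886…
Multiplication/division keeps the fewest significant figures: 0.11 → 2 s.f., 1383 → 4 s.f.; limit is 2.
Rounded to 2 significant figures: 8.0 × 10^-5.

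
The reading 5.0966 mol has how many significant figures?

5

5.0966: zeros between nonzero digits are significant.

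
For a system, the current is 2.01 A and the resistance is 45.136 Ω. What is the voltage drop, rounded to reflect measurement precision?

voltage drop = 2.01 A × 45.136 Ω = 90.72336 V.
2.01 has 3 significant figures; 45.136 has 5.
Division/multiplication keeps the fewest: 3 significant figures.
Rounded: 90.7 V.

90.7 V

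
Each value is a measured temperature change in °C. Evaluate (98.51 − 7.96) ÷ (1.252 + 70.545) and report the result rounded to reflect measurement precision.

98.51 − 7.96 = 90.55, limited to 2 d.p. → 4 s.f.; 1.252 + 70.545 = 71.797, limited to 3 d.p. → 5 s.f.
Carrying full precision, 90.55 ÷ 71.797 = 1.26119475744…; keep min(4, 5) = 4 s.f.
Rounded to 4 significant figures: 1.261.

1.261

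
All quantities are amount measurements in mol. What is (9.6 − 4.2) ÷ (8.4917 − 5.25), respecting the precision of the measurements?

1.7

9.6 − 4.2 = 5.4, limited to 1 d.p. → 2 s.f.; 8.4917 − 5.25 = 3.2417, limited to 2 d.p. → 3 s.f.
Carrying full precision, 5.4 ÷ 3.2417 = 1.66579263966…; keep min(2, 3) = 2 s.f.
Rounded to 2 significant figures: 1.7.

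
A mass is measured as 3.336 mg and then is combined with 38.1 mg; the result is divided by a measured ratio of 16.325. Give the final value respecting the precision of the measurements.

2.54 mg

3.336 mg + 38.1 mg = 41.436 mg; the sum is limited to 1 decimal place (3 s.f.).
Carrying full precision, 41.436 ÷ 16.325 = 2.53819295559… mg; 16.325 has 5 s.f., so the result keeps min(3, 5) = 3 s.f.
Rounded to 3 significant figures: 2.54 mg.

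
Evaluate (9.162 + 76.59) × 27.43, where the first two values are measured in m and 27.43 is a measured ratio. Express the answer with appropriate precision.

2352 m

9.162 m + 76.59 m = 85.752 m; the sum is limited to 2 decimal places (4 s.f.).
Carrying full precision, 85.752 × 27.43 = 2352.17736 m; 27.43 has 4 s.f., so the result keeps min(4, 4) = 4 s.f.
Rounded to 4 significant figures: 2352 m.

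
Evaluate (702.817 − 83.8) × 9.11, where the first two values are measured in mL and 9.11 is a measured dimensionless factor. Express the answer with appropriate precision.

702.817 mL − 83.8 mL = 619.017 mL; the difference is limited to 1 decimal place (4 s.f.).
Carrying full precision, 619.017 × 9.11 = 5639.24487 mL; 9.11 has 3 s.f., so the result keeps min(4, 3) = 3 s.f.
Rounded to 3 significant figures: 5.64 × 10^3 mL.

5.64 × 10^3 mL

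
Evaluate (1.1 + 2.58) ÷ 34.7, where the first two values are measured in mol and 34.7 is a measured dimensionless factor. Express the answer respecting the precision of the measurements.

0.11 mol

1.1 mol + 2.58 mol = 3.68 mol; the sum is limited to 1 decimal place (2 s.f.).
Carrying full precision, 3.68 ÷ 34.7 = 0.106051873199… mol; 34.7 has 3 s.f., so the result keeps min(2, 3) = 2 s.f.
Rounded to 2 significant figures: 0.11 mol.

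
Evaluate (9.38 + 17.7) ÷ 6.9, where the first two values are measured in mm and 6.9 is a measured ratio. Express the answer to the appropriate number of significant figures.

3.9 mm

9.38 mm + 17.7 mm = 27.08 mm; the sum is limited to 1 decimal place (3 s.f.).
Carrying full precision, 27.08 ÷ 6.9 = 3.92463768116… mm; 6.9 has 2 s.f., so the result keeps min(3, 2) = 2 s.f.
Rounded to 2 significant figures: 3.9 mm.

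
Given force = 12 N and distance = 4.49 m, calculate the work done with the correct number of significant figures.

54 J

work done = 12 N × 4.49 m = 53.88 J.
12 has 2 significant figures; 4.49 has 3.
Division/multiplication keeps the fewest: 2 significant figures.
Rounded: 54 J.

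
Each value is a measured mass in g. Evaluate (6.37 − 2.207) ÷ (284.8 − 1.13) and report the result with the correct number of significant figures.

6.37 − 2.207 = 4.163, limited to 2 d.p. → 3 s.f.; 284.8 − 1.13 = 283.67, limited to 1 d.p. → 4 s.f.
Carrying full precision, 4.163 ÷ 283.67 = 0.0146755032256…; keep min(3, 4) = 3 s.f.
Rounded to 3 significant figures: 0.0147.

0.0147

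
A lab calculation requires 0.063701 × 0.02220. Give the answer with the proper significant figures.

0.063701 × 0.02220 = 0.0014141622
Multiplication/division keeps the fewest significant figures: 0.063701 → 5 s.f., 0.02220 → 4 s.f.; limit is 4.
Rounded to 4 significant figures: 0.001414.

0.001414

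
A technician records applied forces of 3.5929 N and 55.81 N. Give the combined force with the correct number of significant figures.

59.40 N

3.5929 N + 55.81 N = 59.4029 N.
Addition/subtraction keeps the fewest decimal places: 3.5929 → 4 decimal places, 55.81 → 2 decimal places; limit is 2.
Rounded to 2 decimal places: 59.40 N.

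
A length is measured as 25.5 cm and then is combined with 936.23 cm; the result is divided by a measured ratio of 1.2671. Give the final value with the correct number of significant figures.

25.5 cm + 936.23 cm = 961.73 cm; the sum is limited to 1 decimal place (4 s.f.).
Carrying full precision, 961.73 ÷ 1.2671 = 759.000868124… cm; 1.2671 has 5 s.f., so the result keeps min(4, 5) = 4 s.f.
Rounded to 4 significant figures: 759.0 cm.

759.0 cm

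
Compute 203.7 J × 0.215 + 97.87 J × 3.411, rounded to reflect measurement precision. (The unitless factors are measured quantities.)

377.6 J

203.7 × 0.215 = 43.7955 → 43.8 J (3 s.f., last digit at the 10^-1 place).
97.87 × 3.411 = 333.83457 → 3.338 × 10² J (4 s.f., last digit at the 10^-1 place).
Sum: 377.63007 J; keep the coarser place, 10^-1.
Result: 377.6 J.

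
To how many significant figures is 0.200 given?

0.200: leading zeros are not significant; trailing zeros after a decimal point are significant.

3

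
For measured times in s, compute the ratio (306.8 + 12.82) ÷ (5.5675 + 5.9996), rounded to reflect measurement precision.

306.8 + 12.82 = 319.62, limited to 1 d.p. → 4 s.f.; 5.5675 + 5.9996 = 11.5671, limited to 4 d.p. → 6 s.f.
Carrying full precision, 319.62 ÷ 11.5671 = 27.6318178282…; keep min(4, 6) = 4 s.f.
Rounded to 4 significant figures: 27.63.

27.63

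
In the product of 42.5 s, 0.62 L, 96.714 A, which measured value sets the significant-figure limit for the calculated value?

0.62 L

42.5 s → 3 s.f.; 0.62 L → 2 s.f.; 96.714 A → 5 s.f.
The fewest is 2 significant figures, from 0.62 L.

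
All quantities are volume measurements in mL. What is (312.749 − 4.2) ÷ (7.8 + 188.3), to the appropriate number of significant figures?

312.749 − 4.2 = 308.549, limited to 1 d.p. → 4 s.f.; 7.8 + 188.3 = 196.1, limited to 1 d.p. → 4 s.f.
Carrying full precision, 308.549 ÷ 196.1 = 1.57342682305…; keep min(4, 4) = 4 s.f.
Rounded to 4 significant figures: 1.573.

1.573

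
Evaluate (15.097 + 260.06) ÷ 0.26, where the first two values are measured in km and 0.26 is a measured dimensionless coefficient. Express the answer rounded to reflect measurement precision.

15.097 km + 260.06 km = 275.157 km; the sum is limited to 2 decimal places (5 s.f.).
Carrying full precision, 275.157 ÷ 0.26 = 1058.29615385… km; 0.26 has 2 s.f., so the result keeps min(5, 2) = 2 s.f.
Rounded to 2 significant figures: 1.1 × 10^3 km.

1.1 × 10^3 km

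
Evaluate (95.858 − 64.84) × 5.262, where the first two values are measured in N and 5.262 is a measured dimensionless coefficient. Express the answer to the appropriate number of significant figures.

95.858 N − 64.84 N = 31.018 N; the difference is limited to 2 decimal places (4 s.f.).
Carrying full precision, 31.018 × 5.262 = 163.216716 N; 5.262 has 4 s.f., so the result keeps min(4, 4) = 4 s.f.
Rounded to 4 significant figures: 163.2 N.

163.2 N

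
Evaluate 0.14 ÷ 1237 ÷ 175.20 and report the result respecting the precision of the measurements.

6.5 × 10⁻⁷

0.14 ÷ 1237 ÷ 175.20 = 6.45987678246 × 10^-7…
Multiplication/division keeps the fewest significant figures: 0.14 → 2 s.f., 1237 → 4 s.f., 175.20 → 5 s.f.; limit is 2.
Rounded to 2 significant figures: 6.5 × 10⁻⁷.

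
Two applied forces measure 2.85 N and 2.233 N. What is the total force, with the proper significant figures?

2.85 N + 2.233 N = 5.083 N.
Addition/subtraction keeps the fewest decimal places: 2.85 → 2 decimal places, 2.233 → 3 decimal places; limit is 2.
Rounded to 2 decimal places: 5.08 N.

5.08 N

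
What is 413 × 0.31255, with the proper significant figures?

129

413 × 0.31255 = 129.08315
Multiplication/division keeps the fewest significant figures: 413 → 3 s.f., 0.31255 → 5 s.f.; limit is 3.
Rounded to 3 significant figures: 129.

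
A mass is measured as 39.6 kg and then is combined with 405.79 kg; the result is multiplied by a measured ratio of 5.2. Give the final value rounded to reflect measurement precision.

39.6 kg + 405.79 kg = 445.39 kg; the sum is limited to 1 decimal place (4 s.f.).
Carrying full precision, 445.39 × 5.2 = 2316.028 kg; 5.2 has 2 s.f., so the result keeps min(4, 2) = 2 s.f.
Rounded to 2 significant figures: 2.3 × 10³ kg.

2.3 × 10³ kg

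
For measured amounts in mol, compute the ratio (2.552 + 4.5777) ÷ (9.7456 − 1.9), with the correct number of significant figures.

2.552 + 4.5777 = 7.1297, limited to 3 d.p. → 4 s.f.; 9.7456 − 1.9 = 7.8456, limited to 1 d.p. → 2 s.f.
Carrying full precision, 7.1297 ÷ 7.8456 = 0.90875140206…; keep min(4, 2) = 2 s.f.
Rounded to 2 significant figures: 0.91.

0.91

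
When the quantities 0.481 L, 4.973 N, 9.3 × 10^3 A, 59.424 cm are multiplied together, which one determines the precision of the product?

0.481 L → 3 s.f.; 4.973 N → 4 s.f.; 9.3 × 10^3 A → 2 s.f.; 59.424 cm → 5 s.f.
The fewest is 2 significant figures, from 9.3 × 10^3 A.

9.3 × 10^3 A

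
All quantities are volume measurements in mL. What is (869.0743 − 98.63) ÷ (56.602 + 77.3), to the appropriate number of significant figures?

869.0743 − 98.63 = 770.4443, limited to 2 d.p. → 5 s.f.; 56.602 + 77.3 = 133.902, limited to 1 d.p. → 4 s.f.
Carrying full precision, 770.4443 ÷ 133.902 = 5.75379232573…; keep min(5, 4) = 4 s.f.
Rounded to 4 significant figures: 5.754.

5.754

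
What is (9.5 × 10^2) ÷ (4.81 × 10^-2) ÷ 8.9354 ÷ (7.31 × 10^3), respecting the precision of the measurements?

(9.5 × 10^2) ÷ (4.81 × 10^-2) ÷ 8.9354 ÷ (7.31 × 10^3) = 0.302375885475…
Multiplication/division keeps the fewest significant figures: 9.5 × 10^2 → 2 s.f., 4.81 × 10^-2 → 3 s.f., 8.9354 → 5 s.f., 7.31 × 10^3 → 3 s.f.; limit is 2.
Rounded to 2 significant figures: 0.30.

0.30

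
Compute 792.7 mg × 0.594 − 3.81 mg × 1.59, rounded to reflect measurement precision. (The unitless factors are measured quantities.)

792.7 × 0.594 = 470.8638 → 471 mg (3 s.f., last digit at the 10^0 place).
3.81 × 1.59 = 6.0579 → 6.06 mg (3 s.f., last digit at the 10^-2 place).
Difference: 464.8059 mg; keep the coarser place, 10^0.
Result: 465 mg.

465 mg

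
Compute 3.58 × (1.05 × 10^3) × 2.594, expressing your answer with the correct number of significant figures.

9.75 × 10^3

3.58 × (1.05 × 10^3) × 2.594 = 9750.846
Multiplication/division keeps the fewest significant figures: 3.58 → 3 s.f., 1.05 × 10^3 → 3 s.f., 2.594 → 4 s.f.; limit is 3.
Rounded to 3 significant figures: 9.75 × 10^3.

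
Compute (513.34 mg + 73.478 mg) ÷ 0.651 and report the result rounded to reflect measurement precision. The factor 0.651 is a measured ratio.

901 mg

513.34 mg + 73.478 mg = 586.818 mg; the sum is limited to 2 decimal places (5 s.f.).
Carrying full precision, 586.818 ÷ 0.651 = 901.410138249… mg; 0.651 has 3 s.f., so the result keeps min(5, 3) = 3 s.f.
Rounded to 3 significant figures: 901 mg.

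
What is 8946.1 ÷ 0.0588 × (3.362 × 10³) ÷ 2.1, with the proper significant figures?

8946.1 ÷ 0.0588 × (3.362 × 10³) ÷ 2.1 = 243576192.096…
Multiplication/division keeps the fewest significant figures: 8946.1 → 5 s.f., 0.0588 → 3 s.f., 3.362 × 10³ → 4 s.f., 2.1 → 2 s.f.; limit is 2.
Rounded to 2 significant figures: 2.4 × 10⁸.

2.4 × 10⁸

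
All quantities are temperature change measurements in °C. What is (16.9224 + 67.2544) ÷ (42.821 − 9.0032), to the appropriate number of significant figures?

2.4891

16.9224 + 67.2544 = 84.1768, limited to 4 d.p. → 6 s.f.; 42.821 − 9.0032 = 33.8178, limited to 3 d.p. → 5 s.f.
Carrying full precision, 84.1768 ÷ 33.8178 = 2.48912702778…; keep min(6, 5) = 5 s.f.
Rounded to 5 significant figures: 2.4891.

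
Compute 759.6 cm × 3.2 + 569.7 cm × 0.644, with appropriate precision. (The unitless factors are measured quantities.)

759.6 × 3.2 = 2430.72 → 2.4 × 10³ cm (2 s.f., last digit at the 10^2 place).
569.7 × 0.644 = 366.8868 → 3.67 × 10² cm (3 s.f., last digit at the 10^0 place).
Sum: 2797.6068 cm; keep the coarser place, 10^2.
Result: 2.8 × 10³ cm.

2.8 × 10³ cm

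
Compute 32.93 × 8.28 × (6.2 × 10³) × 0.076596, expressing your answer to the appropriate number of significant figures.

32.93 × 8.28 × (6.2 × 10³) × 0.076596 = 129485.11519…
Multiplication/division keeps the fewest significant figures: 32.93 → 4 s.f., 8.28 → 3 s.f., 6.2 × 10³ → 2 s.f., 0.076596 → 5 s.f.; limit is 2.
Rounded to 2 significant figures: 1.3 × 10⁵.

1.3 × 10⁵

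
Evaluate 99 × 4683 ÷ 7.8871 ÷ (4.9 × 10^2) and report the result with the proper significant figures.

1.2 × 10^2

99 × 4683 ÷ 7.8871 ÷ (4.9 × 10^2) = 119.962615265…
Multiplication/division keeps the fewest significant figures: 99 → 2 s.f., 4683 → 4 s.f., 7.8871 → 5 s.f., 4.9 × 10^2 → 2 s.f.; limit is 2.
Rounded to 2 significant figures: 1.2 × 10^2.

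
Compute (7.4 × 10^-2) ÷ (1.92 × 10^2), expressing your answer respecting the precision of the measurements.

3.9 × 10^-4

(7.4 × 10^-2) ÷ (1.92 × 10^2) = 0.000385416666667…
Multiplication/division keeps the fewest significant figures: 7.4 × 10^-2 → 2 s.f., 1.92 × 10^2 → 3 s.f.; limit is 2.
Rounded to 2 significant figures: 3.9 × 10^-4.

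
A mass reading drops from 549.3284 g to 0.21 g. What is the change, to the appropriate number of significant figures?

5.4912 × 10² g

549.3284 g − 0.21 g = 549.1184 g.
Addition/subtraction keeps the fewest decimal places: 549.3284 → 4 decimal places, 0.21 → 2 decimal places; limit is 2.
Rounded to 2 decimal places: 5.4912 × 10² g.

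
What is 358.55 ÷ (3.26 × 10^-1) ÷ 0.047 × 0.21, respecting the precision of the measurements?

358.55 ÷ (3.26 × 10^-1) ÷ 0.047 × 0.21 = 4914.20832789…
Multiplication/division keeps the fewest significant figures: 358.55 → 5 s.f., 3.26 × 10^-1 → 3 s.f., 0.047 → 2 s.f., 0.21 → 2 s.f.; limit is 2.
Rounded to 2 significant figures: 4.9 × 10^3.

4.9 × 10^3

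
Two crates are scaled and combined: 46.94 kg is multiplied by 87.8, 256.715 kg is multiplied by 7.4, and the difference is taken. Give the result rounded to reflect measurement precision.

2.2 × 10^3 kg

46.94 × 87.8 = 4121.332 → 4.12 × 10^3 kg (3 s.f., last digit at the 10^1 place).
256.715 × 7.4 = 1899.691 → 1.9 × 10^3 kg (2 s.f., last digit at the 10^2 place).
Difference: 2221.641 kg; keep the coarser place, 10^2.
Result: 2.2 × 10^3 kg.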